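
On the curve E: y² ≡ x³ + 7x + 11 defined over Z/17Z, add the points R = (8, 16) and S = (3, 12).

(8, 16) + (3, 12). λ = (12 - 16)/(3 - 8) ≡ 13/12 mod 17. 12⁻¹ ≡ 10 (mod 17) since 12·10 = 120 ≡ 1, so λ ≡ 11.
  x = λ² - 8 - 3 = 121 - 11 ≡ 8; y = λ·(8 - 8) - 16 ≡ 1. → (8, 1)

(8, 1)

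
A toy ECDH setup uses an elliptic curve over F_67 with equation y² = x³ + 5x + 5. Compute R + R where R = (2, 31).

tangent at (2, 31): λ = (3·2² + 5)/(2·31) ≡ 17/62. 62⁻¹ ≡ 40 (mod 67), so λ ≡ 17·40 ≡ 10.
  x = λ² - 2 - 2 = 100 - 4 ≡ 29; y = λ·(2 - 29) - 31 ≡ 34. → (29, 34)

(29, 34)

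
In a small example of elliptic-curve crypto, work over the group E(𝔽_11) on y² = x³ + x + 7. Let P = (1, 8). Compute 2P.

(7, 7)

tangent at (1, 8): λ = (3·1² + 1)/(2·8) ≡ 4/5. 5⁻¹ ≡ 9 (mod 11) since 5·9 = 45 ≡ 1, so λ ≡ 4·9 ≡ 3.
  x = λ² - 1 - 1 = 9 - 2 ≡ 7; y = λ·(1 - 7) - 8 ≡ 7. → (7, 7)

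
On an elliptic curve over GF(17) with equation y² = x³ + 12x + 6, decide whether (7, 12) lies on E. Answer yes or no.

yes

y² = 12² ≡ 8; x³ + 12x + 6 = 433 ≡ 8 (mod 17). 8 = 8.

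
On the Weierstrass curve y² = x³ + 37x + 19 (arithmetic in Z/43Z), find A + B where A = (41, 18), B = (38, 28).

(41, 18) + (38, 28). λ = (28 - 18)/(38 - 41) ≡ 10/40 mod 43. 40⁻¹ ≡ 14 (mod 43), so λ ≡ 11.
  x = λ² - 41 - 38 = 121 - 79 ≡ 42; y = λ·(41 - 42) - 18 ≡ 14. → (42, 14)

(42, 14)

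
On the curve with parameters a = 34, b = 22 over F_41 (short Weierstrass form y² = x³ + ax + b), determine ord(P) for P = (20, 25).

2P: tangent at (20, 25): λ = (3·20² + 34)/(2·25) ≡ 4/9. 9⁻¹ ≡ 32 (mod 41) since 9·32 = 288 ≡ 1, so λ ≡ 4·32 ≡ 5.
  x = λ² - 20 - 20 = 25 - 40 ≡ 26; y = λ·(20 - 26) - 25 ≡ 27. → (26, 27)
3P: (26, 27) + (20, 25). λ = (25 - 27)/(20 - 26) ≡ 39/35 mod 41. 35⁻¹ ≡ 34 (mod 41), so λ ≡ 14.
  x = λ² - 26 - 20 = 196 - 46 ≡ 27; y = λ·(26 - 27) - 27 ≡ 0. → (27, 0)
4P: (27, 0) + (20, 25). λ = (25 - 0)/(20 - 27) ≡ 25/34 mod 41. 34⁻¹ ≡ 35 (mod 41), so λ ≡ 14.
  x = λ² - 27 - 20 = 196 - 47 ≡ 26; y = λ·(27 - 26) - 0 ≡ 14. → (26, 14)
5P: (26, 14) + (20, 25). λ = (25 - 14)/(20 - 26) ≡ 11/35 mod 41. 35⁻¹ ≡ 34 (mod 41), so λ ≡ 5.
  x = λ² - 26 - 20 = 25 - 46 ≡ 20; y = λ·(26 - 20) - 14 ≡ 16. → (20, 16)
6P: (20, 16) + (20, 25): same x and y₁ ≡ -y₂, so the sum is the point at infinity.
6P = the point at infinity, so the order is 6.

6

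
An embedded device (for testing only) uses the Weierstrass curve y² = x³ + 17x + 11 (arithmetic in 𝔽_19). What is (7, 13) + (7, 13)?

(6, 5)

tangent at (7, 13): λ = (3·7² + 17)/(2·13) ≡ 12/7. 7⁻¹ ≡ 11 (mod 19) since 7·11 = 77 ≡ 1, so λ ≡ 12·11 ≡ 18.
  x = λ² - 7 - 7 = 324 - 14 ≡ 6; y = λ·(7 - 6) - 13 ≡ 5. → (6, 5)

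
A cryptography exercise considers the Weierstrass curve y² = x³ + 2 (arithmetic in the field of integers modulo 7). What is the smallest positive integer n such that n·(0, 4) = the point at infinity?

2P: tangent at (0, 4): λ = (3·0² + 0)/(2·4) ≡ 0/1. 1⁻¹ ≡ 1 (mod 7), so λ ≡ 0·1 ≡ 0.
  x = λ² - 0 - 0 = 0 - 0 ≡ 0; y = λ·(0 - 0) - 4 ≡ 3. → (0, 3)
3P: (0, 3) + (0, 4): same x and y₁ ≡ -y₂, so the sum is the point at infinity.
3P = the point at infinity, so the order is 3.

3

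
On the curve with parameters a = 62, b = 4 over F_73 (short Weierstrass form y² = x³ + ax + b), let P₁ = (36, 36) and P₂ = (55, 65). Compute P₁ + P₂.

(9, 59)

(36, 36) + (55, 65). λ = (65 - 36)/(55 - 36) ≡ 29/19 mod 73. 19⁻¹ ≡ 50 (mod 73), so λ ≡ 63.
  x = λ² - 36 - 55 = 3969 - 91 ≡ 9; y = λ·(36 - 9) - 36 ≡ 59. → (9, 59)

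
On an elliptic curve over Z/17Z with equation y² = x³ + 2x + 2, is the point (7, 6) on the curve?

yes

y² = 6² ≡ 2; x³ + 2x + 2 = 359 ≡ 2 (mod 17). 2 = 2.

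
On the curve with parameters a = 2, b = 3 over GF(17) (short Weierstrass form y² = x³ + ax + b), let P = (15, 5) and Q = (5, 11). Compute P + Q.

(13, 4)

(15, 5) + (5, 11). λ = (11 - 5)/(5 - 15) ≡ 6/7 mod 17. 7⁻¹ ≡ 5 (mod 17) since 7·5 = 35 ≡ 1, so λ ≡ 13.
  x = λ² - 15 - 5 = 169 - 20 ≡ 13; y = λ·(15 - 13) - 5 ≡ 4. → (13, 4)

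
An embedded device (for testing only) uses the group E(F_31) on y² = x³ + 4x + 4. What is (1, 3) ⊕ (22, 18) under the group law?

(1, 3) + (22, 18). λ = (18 - 3)/(22 - 1) ≡ 15/21 mod 31. 21⁻¹ ≡ 3 (mod 31), so λ ≡ 14.
  x = λ² - 1 - 22 = 196 - 23 ≡ 18; y = λ·(1 - 18) - 3 ≡ 7. → (18, 7)

(18, 7)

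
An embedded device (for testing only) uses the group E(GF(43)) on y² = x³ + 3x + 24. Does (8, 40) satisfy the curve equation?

no

y² = 40² ≡ 9; x³ + 3x + 24 = 560 ≡ 1 (mod 43). 9 ≠ 1.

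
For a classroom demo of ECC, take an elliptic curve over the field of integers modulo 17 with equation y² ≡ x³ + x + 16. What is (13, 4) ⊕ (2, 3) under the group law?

(13, 4) + (2, 3). λ = (3 - 4)/(2 - 13) ≡ 16/6 mod 17. 6⁻¹ ≡ 3 (mod 17), so λ ≡ 14.
  x = λ² - 13 - 2 = 196 - 15 ≡ 11; y = λ·(13 - 11) - 4 ≡ 7. → (11, 7)

(11, 7)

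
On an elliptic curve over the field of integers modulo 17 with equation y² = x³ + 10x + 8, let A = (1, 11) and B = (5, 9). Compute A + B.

(7, 9)

(1, 11) + (5, 9). λ = (9 - 11)/(5 - 1) ≡ 15/4 mod 17. 4⁻¹ ≡ 13 (mod 17), so λ ≡ 8.
  x = λ² - 1 - 5 = 64 - 6 ≡ 7; y = λ·(1 - 7) - 11 ≡ 9. → (7, 9)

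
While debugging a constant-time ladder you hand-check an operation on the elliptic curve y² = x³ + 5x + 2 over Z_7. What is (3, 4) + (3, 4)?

tangent at (3, 4): λ = (3·3² + 5)/(2·4) ≡ 4/1. 1⁻¹ ≡ 1 (mod 7), so λ ≡ 4·1 ≡ 4.
  x = λ² - 3 - 3 = 16 - 6 ≡ 3; y = λ·(3 - 3) - 4 ≡ 3. → (3, 3)

(3, 3)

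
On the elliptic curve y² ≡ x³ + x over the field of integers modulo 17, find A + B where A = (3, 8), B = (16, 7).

(14, 2)

(3, 8) + (16, 7). λ = (7 - 8)/(16 - 3) ≡ 16/13 mod 17. 13⁻¹ ≡ 4 (mod 17) since 13·4 = 52 ≡ 1, so λ ≡ 13.
  x = λ² - 3 - 16 = 169 - 19 ≡ 14; y = λ·(3 - 14) - 8 ≡ 2. → (14, 2)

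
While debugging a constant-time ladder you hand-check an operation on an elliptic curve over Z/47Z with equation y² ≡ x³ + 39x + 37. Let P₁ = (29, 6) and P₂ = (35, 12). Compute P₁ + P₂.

(29, 6) + (35, 12). λ = (12 - 6)/(35 - 29) ≡ 6/6 mod 47. 6⁻¹ ≡ 8 (mod 47) since 6·8 = 48 ≡ 1, so λ ≡ 1.
  x = λ² - 29 - 35 = 1 - 64 ≡ 31; y = λ·(29 - 31) - 6 ≡ 39. → (31, 39)

(31, 39)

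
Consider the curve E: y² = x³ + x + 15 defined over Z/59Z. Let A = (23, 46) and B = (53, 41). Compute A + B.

(24, 23)

(23, 46) + (53, 41). λ = (41 - 46)/(53 - 23) ≡ 54/30 mod 59. 30⁻¹ ≡ 2 (mod 59) since 30·2 = 60 ≡ 1, so λ ≡ 49.
  x = λ² - 23 - 53 = 2401 - 76 ≡ 24; y = λ·(23 - 24) - 46 ≡ 23. → (24, 23)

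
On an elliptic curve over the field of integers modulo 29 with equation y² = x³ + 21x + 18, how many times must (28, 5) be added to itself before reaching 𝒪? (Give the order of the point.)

7

2P: tangent at (28, 5): λ = (3·28² + 21)/(2·5) ≡ 24/10. 10⁻¹ ≡ 3 (mod 29) since 10·3 = 30 ≡ 1, so λ ≡ 24·3 ≡ 14.
  x = λ² - 28 - 28 = 196 - 56 ≡ 24; y = λ·(28 - 24) - 5 ≡ 22. → (24, 22)
3P: (24, 22) + (28, 5). λ = (5 - 22)/(28 - 24) ≡ 12/4 mod 29. 4⁻¹ ≡ 22 (mod 29), so λ ≡ 3.
  x = λ² - 24 - 28 = 9 - 52 ≡ 15; y = λ·(24 - 15) - 22 ≡ 5. → (15, 5)
4P: (15, 5) + (28, 5). λ = (5 - 5)/(28 - 15) ≡ 0/13 mod 29. 13⁻¹ ≡ 9 (mod 29), so λ ≡ 0.
  x = λ² - 15 - 28 = 0 - 43 ≡ 15; y = λ·(15 - 15) - 5 ≡ 24. → (15, 24)
5P: (15, 24) + (28, 5). λ = (5 - 24)/(28 - 15) ≡ 10/13 mod 29. 13⁻¹ ≡ 9 (mod 29), so λ ≡ 3.
  x = λ² - 15 - 28 = 9 - 43 ≡ 24; y = λ·(15 - 24) - 24 ≡ 7. → (24, 7)
6P: (24, 7) + (28, 5). λ = (5 - 7)/(28 - 24) ≡ 27/4 mod 29. 4⁻¹ ≡ 22 (mod 29), so λ ≡ 14.
  x = λ² - 24 - 28 = 196 - 52 ≡ 28; y = λ·(24 - 28) - 7 ≡ 24. → (28, 24)
7P: (28, 24) + (28, 5): same x and y₁ ≡ -y₂, so the sum is 𝒪.
7P = 𝒪, so the order is 7.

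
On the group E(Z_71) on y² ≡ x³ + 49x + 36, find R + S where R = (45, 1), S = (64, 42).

(45, 1) + (64, 42). λ = (42 - 1)/(64 - 45) ≡ 41/19 mod 71. 19⁻¹ ≡ 15 (mod 71) since 19·15 = 285 ≡ 1, so λ ≡ 47.
  x = λ² - 45 - 64 = 2209 - 109 ≡ 41; y = λ·(45 - 41) - 1 ≡ 45. → (41, 45)

(41, 45)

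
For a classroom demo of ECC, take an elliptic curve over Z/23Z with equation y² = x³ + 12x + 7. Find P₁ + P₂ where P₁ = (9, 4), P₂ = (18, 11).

(2, 4)

(9, 4) + (18, 11). λ = (11 - 4)/(18 - 9) ≡ 7/9 mod 23. 9⁻¹ ≡ 18 (mod 23), so λ ≡ 11.
  x = λ² - 9 - 18 = 121 - 27 ≡ 2; y = λ·(9 - 2) - 4 ≡ 4. → (2, 4)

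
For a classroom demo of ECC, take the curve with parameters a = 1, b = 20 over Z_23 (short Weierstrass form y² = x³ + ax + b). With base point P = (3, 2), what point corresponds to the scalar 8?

Double-and-add on 8 = (1000)₂. Start with P = (3, 2) for the leading 1-bit.
double: tangent at (3, 2): λ = (3·3² + 1)/(2·2) ≡ 5/4. 4⁻¹ ≡ 6 (mod 23) since 4·6 = 24 ≡ 1, so λ ≡ 5·6 ≡ 7.
  x = λ² - 3 - 3 = 49 - 6 ≡ 20; y = λ·(3 - 20) - 2 ≡ 17. → (20, 17)
double: tangent at (20, 17): λ = (3·20² + 1)/(2·17) ≡ 5/11. 11⁻¹ ≡ 21 (mod 23) since 11·21 = 231 ≡ 1, so λ ≡ 5·21 ≡ 13.
  x = λ² - 20 - 20 = 169 - 40 ≡ 14; y = λ·(20 - 14) - 17 ≡ 15. → (14, 15)
double: tangent at (14, 15): λ = (3·14² + 1)/(2·15) ≡ 14/7. 7⁻¹ ≡ 10 (mod 23), so λ ≡ 14·10 ≡ 2.
  x = λ² - 14 - 14 = 4 - 28 ≡ 22; y = λ·(14 - 22) - 15 ≡ 15. → (22, 15)

(22, 15)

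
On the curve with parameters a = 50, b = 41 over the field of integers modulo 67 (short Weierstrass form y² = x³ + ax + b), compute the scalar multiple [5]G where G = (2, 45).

(2, 22)

Repeated addition: build up to 5G.
2G: tangent at (2, 45): λ = (3·2² + 50)/(2·45) ≡ 62/23. 23⁻¹ ≡ 35 (mod 67), so λ ≡ 62·35 ≡ 26.
  x = λ² - 2 - 2 = 676 - 4 ≡ 2; y = λ·(2 - 2) - 45 ≡ 22. → (2, 22)
3G: (2, 22) + (2, 45): same x and y₁ ≡ -y₂, so the sum is the point at infinity.
4G: the point at infinity + (2, 45) = (2, 45) (identity).
5G: tangent at (2, 45): λ = (3·2² + 50)/(2·45) ≡ 62/23. 23⁻¹ ≡ 35 (mod 67) since 23·35 = 805 ≡ 1, so λ ≡ 62·35 ≡ 26.
  x = λ² - 2 - 2 = 676 - 4 ≡ 2; y = λ·(2 - 2) - 45 ≡ 22. → (2, 22)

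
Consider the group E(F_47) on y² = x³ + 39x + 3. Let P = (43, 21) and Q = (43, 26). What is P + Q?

The two points share x = 43 and their y-coordinates satisfy 21 + 26 ≡ 0 (mod 47), so they are inverses. Their sum is O.

O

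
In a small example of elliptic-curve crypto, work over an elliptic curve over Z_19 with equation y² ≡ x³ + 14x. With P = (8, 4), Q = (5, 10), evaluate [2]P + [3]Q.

(5, 10)

First 2P:
Repeated addition: build up to 2P.
2P: tangent at (8, 4): λ = (3·8² + 14)/(2·4) ≡ 16/8. 8⁻¹ ≡ 12 (mod 19), so λ ≡ 16·12 ≡ 2.
  x = λ² - 8 - 8 = 4 - 16 ≡ 7; y = λ·(8 - 7) - 4 ≡ 17. → (7, 17)
2P = (7, 17).
Next 3Q:
Repeated addition: build up to 3Q.
2Q: tangent at (5, 10): λ = (3·5² + 14)/(2·10) ≡ 13/1. 1⁻¹ ≡ 1 (mod 19), so λ ≡ 13·1 ≡ 13.
  x = λ² - 5 - 5 = 169 - 10 ≡ 7; y = λ·(5 - 7) - 10 ≡ 2. → (7, 2)
3Q: (7, 2) + (5, 10). λ = (10 - 2)/(5 - 7) ≡ 8/17 mod 19. 17⁻¹ ≡ 9 (mod 19) since 17·9 = 153 ≡ 1, so λ ≡ 15.
  x = λ² - 7 - 5 = 225 - 12 ≡ 4; y = λ·(7 - 4) - 2 ≡ 5. → (4, 5)
3Q = (4, 5).
Finally 2P + 3Q:
(7, 17) + (4, 5). λ = (5 - 17)/(4 - 7) ≡ 7/16 mod 19. 16⁻¹ ≡ 6 (mod 19), so λ ≡ 4.
  x = λ² - 7 - 4 = 16 - 11 ≡ 5; y = λ·(7 - 5) - 17 ≡ 10. → (5, 10)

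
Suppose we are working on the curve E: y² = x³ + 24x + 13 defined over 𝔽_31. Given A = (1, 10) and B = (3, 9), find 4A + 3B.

First 4A:
Double-and-add on 4 = (100)₂. Start with A = (1, 10) for the leading 1-bit.
double: tangent at (1, 10): λ = (3·1² + 24)/(2·10) ≡ 27/20. 20⁻¹ ≡ 14 (mod 31), so λ ≡ 27·14 ≡ 6.
  x = λ² - 1 - 1 = 36 - 2 ≡ 3; y = λ·(1 - 3) - 10 ≡ 9. → (3, 9)
double: tangent at (3, 9): λ = (3·3² + 24)/(2·9) ≡ 20/18. 18⁻¹ ≡ 19 (mod 31), so λ ≡ 20·19 ≡ 8.
  x = λ² - 3 - 3 = 64 - 6 ≡ 27; y = λ·(3 - 27) - 9 ≡ 16. → (27, 16)
4A = (27, 16).
Next 3B:
Repeated addition: build up to 3B.
2B: tangent at (3, 9): λ = (3·3² + 24)/(2·9) ≡ 20/18. 18⁻¹ ≡ 19 (mod 31), so λ ≡ 20·19 ≡ 8.
  x = λ² - 3 - 3 = 64 - 6 ≡ 27; y = λ·(3 - 27) - 9 ≡ 16. → (27, 16)
3B: (27, 16) + (3, 9). λ = (9 - 16)/(3 - 27) ≡ 24/7 mod 31. 7⁻¹ ≡ 9 (mod 31) since 7·9 = 63 ≡ 1, so λ ≡ 30.
  x = λ² - 27 - 3 = 900 - 30 ≡ 2; y = λ·(27 - 2) - 16 ≡ 21. → (2, 21)
3B = (2, 21).
Finally 4A + 3B:
(27, 16) + (2, 21). λ = (21 - 16)/(2 - 27) ≡ 5/6 mod 31. 6⁻¹ ≡ 26 (mod 31), so λ ≡ 6.
  x = λ² - 27 - 2 = 36 - 29 ≡ 7; y = λ·(27 - 7) - 16 ≡ 11. → (7, 11)

(7, 11)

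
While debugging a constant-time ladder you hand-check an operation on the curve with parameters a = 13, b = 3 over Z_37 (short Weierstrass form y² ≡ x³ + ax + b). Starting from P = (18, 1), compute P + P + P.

(6, 36)

Repeated addition: build up to 3P.
2P: tangent at (18, 1): λ = (3·18² + 13)/(2·1) ≡ 23/2. 2⁻¹ ≡ 19 (mod 37), so λ ≡ 23·19 ≡ 30.
  x = λ² - 18 - 18 = 900 - 36 ≡ 13; y = λ·(18 - 13) - 1 ≡ 1. → (13, 1)
3P: (13, 1) + (18, 1). λ = (1 - 1)/(18 - 13) ≡ 0/5 mod 37. 5⁻¹ ≡ 15 (mod 37) since 5·15 = 75 ≡ 1, so λ ≡ 0.
  x = λ² - 13 - 18 = 0 - 31 ≡ 6; y = λ·(13 - 6) - 1 ≡ 36. → (6, 36)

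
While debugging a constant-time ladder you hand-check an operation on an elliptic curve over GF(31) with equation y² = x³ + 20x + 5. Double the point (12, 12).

(25, 17)

tangent at (12, 12): λ = (3·12² + 20)/(2·12) ≡ 18/24. 24⁻¹ ≡ 22 (mod 31) since 24·22 = 528 ≡ 1, so λ ≡ 18·22 ≡ 24.
  x = λ² - 12 - 12 = 576 - 24 ≡ 25; y = λ·(12 - 25) - 12 ≡ 17. → (25, 17)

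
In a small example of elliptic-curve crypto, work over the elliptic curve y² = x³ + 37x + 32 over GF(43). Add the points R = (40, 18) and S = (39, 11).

(40, 18) + (39, 11). λ = (11 - 18)/(39 - 40) ≡ 36/42 mod 43. 42⁻¹ ≡ 42 (mod 43), so λ ≡ 7.
  x = λ² - 40 - 39 = 49 - 79 ≡ 13; y = λ·(40 - 13) - 18 ≡ 42. → (13, 42)

(13, 42)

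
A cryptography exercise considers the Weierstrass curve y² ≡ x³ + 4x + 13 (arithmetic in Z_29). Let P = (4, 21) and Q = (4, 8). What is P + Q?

O

The two points share x = 4 and their y-coordinates satisfy 21 + 8 ≡ 0 (mod 29), so they are inverses. Their sum is the point at infinity.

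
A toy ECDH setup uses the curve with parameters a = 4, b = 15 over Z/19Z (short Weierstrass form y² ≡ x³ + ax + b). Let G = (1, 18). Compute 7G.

O

Repeated addition: build up to 7G.
2G: tangent at (1, 18): λ = (3·1² + 4)/(2·18) ≡ 7/17. 17⁻¹ ≡ 9 (mod 19) since 17·9 = 153 ≡ 1, so λ ≡ 7·9 ≡ 6.
  x = λ² - 1 - 1 = 36 - 2 ≡ 15; y = λ·(1 - 15) - 18 ≡ 12. → (15, 12)
3G: (15, 12) + (1, 18). λ = (18 - 12)/(1 - 15) ≡ 6/5 mod 19. 5⁻¹ ≡ 4 (mod 19), so λ ≡ 5.
  x = λ² - 15 - 1 = 25 - 16 ≡ 9; y = λ·(15 - 9) - 12 ≡ 18. → (9, 18)
4G: (9, 18) + (1, 18). λ = (18 - 18)/(1 - 9) ≡ 0/11 mod 19. 11⁻¹ ≡ 7 (mod 19) since 11·7 = 77 ≡ 1, so λ ≡ 0.
  x = λ² - 9 - 1 = 0 - 10 ≡ 9; y = λ·(9 - 9) - 18 ≡ 1. → (9, 1)
5G: (9, 1) + (1, 18). λ = (18 - 1)/(1 - 9) ≡ 17/11 mod 19. 11⁻¹ ≡ 7 (mod 19) since 11·7 = 77 ≡ 1, so λ ≡ 5.
  x = λ² - 9 - 1 = 25 - 10 ≡ 15; y = λ·(9 - 15) - 1 ≡ 7. → (15, 7)
6G: (15, 7) + (1, 18). λ = (18 - 7)/(1 - 15) ≡ 11/5 mod 19. 5⁻¹ ≡ 4 (mod 19) since 5·4 = 20 ≡ 1, so λ ≡ 6.
  x = λ² - 15 - 1 = 36 - 16 ≡ 1; y = λ·(15 - 1) - 7 ≡ 1. → (1, 1)
7G: (1, 1) + (1, 18): same x and y₁ ≡ -y₂, so the sum is ∞.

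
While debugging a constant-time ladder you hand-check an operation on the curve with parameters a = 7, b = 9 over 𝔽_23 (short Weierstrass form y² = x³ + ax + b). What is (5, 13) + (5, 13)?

(19, 3)

tangent at (5, 13): λ = (3·5² + 7)/(2·13) ≡ 13/3. 3⁻¹ ≡ 8 (mod 23) since 3·8 = 24 ≡ 1, so λ ≡ 13·8 ≡ 12.
  x = λ² - 5 - 5 = 144 - 10 ≡ 19; y = λ·(5 - 19) - 13 ≡ 3. → (19, 3)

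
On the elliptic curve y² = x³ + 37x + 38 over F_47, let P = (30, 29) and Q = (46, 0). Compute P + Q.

(30, 29) + (46, 0). λ = (0 - 29)/(46 - 30) ≡ 18/16 mod 47. 16⁻¹ ≡ 3 (mod 47), so λ ≡ 7.
  x = λ² - 30 - 46 = 49 - 76 ≡ 20; y = λ·(30 - 20) - 29 ≡ 41. → (20, 41)

(20, 41)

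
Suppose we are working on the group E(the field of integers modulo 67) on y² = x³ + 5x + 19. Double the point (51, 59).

tangent at (51, 59): λ = (3·51² + 5)/(2·59) ≡ 36/51. 51⁻¹ ≡ 46 (mod 67) since 51·46 = 2346 ≡ 1, so λ ≡ 36·46 ≡ 48.
  x = λ² - 51 - 51 = 2304 - 102 ≡ 58; y = λ·(51 - 58) - 59 ≡ 7. → (58, 7)

(58, 7)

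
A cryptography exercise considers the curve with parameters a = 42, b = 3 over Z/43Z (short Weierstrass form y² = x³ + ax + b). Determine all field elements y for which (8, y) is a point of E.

x³ + 42x + 3 = 851 ≡ 34 (mod 43).
34 is a non-residue mod 43; no y exists.

none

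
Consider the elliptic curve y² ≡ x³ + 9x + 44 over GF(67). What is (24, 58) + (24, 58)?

tangent at (24, 58): λ = (3·24² + 9)/(2·58) ≡ 62/49. 49⁻¹ ≡ 26 (mod 67), so λ ≡ 62·26 ≡ 4.
  x = λ² - 24 - 24 = 16 - 48 ≡ 35; y = λ·(24 - 35) - 58 ≡ 32. → (35, 32)

(35, 32)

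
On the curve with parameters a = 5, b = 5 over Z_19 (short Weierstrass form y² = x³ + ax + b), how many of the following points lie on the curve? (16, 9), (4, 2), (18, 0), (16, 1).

1

(16, 9): 9² ≡ 5, rhs ≡ 1 → off.
(4, 2): 2² ≡ 4, rhs ≡ 13 → off.
(18, 0): 0² ≡ 0, rhs ≡ 18 → off.
(16, 1): 1² ≡ 1, rhs ≡ 1 → on.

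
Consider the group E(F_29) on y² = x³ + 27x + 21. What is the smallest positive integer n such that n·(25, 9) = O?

8

2P: tangent at (25, 9): λ = (3·25² + 27)/(2·9) ≡ 17/18. 18⁻¹ ≡ 21 (mod 29), so λ ≡ 17·21 ≡ 9.
  x = λ² - 25 - 25 = 81 - 50 ≡ 2; y = λ·(25 - 2) - 9 ≡ 24. → (2, 24)
3P: (2, 24) + (25, 9). λ = (9 - 24)/(25 - 2) ≡ 14/23 mod 29. 23⁻¹ ≡ 24 (mod 29) since 23·24 = 552 ≡ 1, so λ ≡ 17.
  x = λ² - 2 - 25 = 289 - 27 ≡ 1; y = λ·(2 - 1) - 24 ≡ 22. → (1, 22)
4P: (1, 22) + (25, 9). λ = (9 - 22)/(25 - 1) ≡ 16/24 mod 29. 24⁻¹ ≡ 23 (mod 29), so λ ≡ 20.
  x = λ² - 1 - 25 = 400 - 26 ≡ 26; y = λ·(1 - 26) - 22 ≡ 0. → (26, 0)
5P: (26, 0) + (25, 9). λ = (9 - 0)/(25 - 26) ≡ 9/28 mod 29. 28⁻¹ ≡ 28 (mod 29), so λ ≡ 20.
  x = λ² - 26 - 25 = 400 - 51 ≡ 1; y = λ·(26 - 1) - 0 ≡ 7. → (1, 7)
6P: (1, 7) + (25, 9). λ = (9 - 7)/(25 - 1) ≡ 2/24 mod 29. 24⁻¹ ≡ 23 (mod 29), so λ ≡ 17.
  x = λ² - 1 - 25 = 289 - 26 ≡ 2; y = λ·(1 - 2) - 7 ≡ 5. → (2, 5)
7P: (2, 5) + (25, 9). λ = (9 - 5)/(25 - 2) ≡ 4/23 mod 29. 23⁻¹ ≡ 24 (mod 29), so λ ≡ 9.
  x = λ² - 2 - 25 = 81 - 27 ≡ 25; y = λ·(2 - 25) - 5 ≡ 20. → (25, 20)
8P: (25, 20) + (25, 9): same x and y₁ ≡ -y₂, so the sum is O.
8P = O, so the order is 8.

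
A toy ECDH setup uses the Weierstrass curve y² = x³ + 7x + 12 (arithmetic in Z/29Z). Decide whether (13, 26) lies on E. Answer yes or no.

yes

y² = 26² ≡ 9; x³ + 7x + 12 = 2300 ≡ 9 (mod 29). 9 = 9.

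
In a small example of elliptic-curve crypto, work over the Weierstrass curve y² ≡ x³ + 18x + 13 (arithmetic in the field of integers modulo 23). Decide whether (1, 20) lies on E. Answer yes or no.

y² = 20² ≡ 9; x³ + 18x + 13 = 32 ≡ 9 (mod 23). 9 = 9.

yes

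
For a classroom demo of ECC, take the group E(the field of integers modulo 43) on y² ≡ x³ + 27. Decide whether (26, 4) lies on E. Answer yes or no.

y² = 4² ≡ 16; x³ + 0x + 27 = 17603 ≡ 16 (mod 43). 16 = 16.

yes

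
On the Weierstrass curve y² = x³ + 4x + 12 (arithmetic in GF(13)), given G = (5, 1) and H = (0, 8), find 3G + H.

(3, 8)

First 3G:
Repeated addition: build up to 3G.
2G: tangent at (5, 1): λ = (3·5² + 4)/(2·1) ≡ 1/2. 2⁻¹ ≡ 7 (mod 13), so λ ≡ 1·7 ≡ 7.
  x = λ² - 5 - 5 = 49 - 10 ≡ 0; y = λ·(5 - 0) - 1 ≡ 8. → (0, 8)
3G: (0, 8) + (5, 1). λ = (1 - 8)/(5 - 0) ≡ 6/5 mod 13. 5⁻¹ ≡ 8 (mod 13) since 5·8 = 40 ≡ 1, so λ ≡ 9.
  x = λ² - 0 - 5 = 81 - 5 ≡ 11; y = λ·(0 - 11) - 8 ≡ 10. → (11, 10)
3G = (11, 10).
Finally 3G + H:
(11, 10) + (0, 8). λ = (8 - 10)/(0 - 11) ≡ 11/2 mod 13. 2⁻¹ ≡ 7 (mod 13), so λ ≡ 12.
  x = λ² - 11 - 0 = 144 - 11 ≡ 3; y = λ·(11 - 3) - 10 ≡ 8. → (3, 8)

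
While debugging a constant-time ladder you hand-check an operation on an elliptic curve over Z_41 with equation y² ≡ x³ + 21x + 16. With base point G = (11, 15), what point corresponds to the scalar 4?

(14, 26)

Repeated addition: build up to 4G.
2G: tangent at (11, 15): λ = (3·11² + 21)/(2·15) ≡ 15/30. 30⁻¹ ≡ 26 (mod 41) since 30·26 = 780 ≡ 1, so λ ≡ 15·26 ≡ 21.
  x = λ² - 11 - 11 = 441 - 22 ≡ 9; y = λ·(11 - 9) - 15 ≡ 27. → (9, 27)
3G: (9, 27) + (11, 15). λ = (15 - 27)/(11 - 9) ≡ 29/2 mod 41. 2⁻¹ ≡ 21 (mod 41) since 2·21 = 42 ≡ 1, so λ ≡ 35.
  x = λ² - 9 - 11 = 1225 - 20 ≡ 16; y = λ·(9 - 16) - 27 ≡ 15. → (16, 15)
4G: (16, 15) + (11, 15). λ = (15 - 15)/(11 - 16) ≡ 0/36 mod 41. 36⁻¹ ≡ 8 (mod 41), so λ ≡ 0.
  x = λ² - 16 - 11 = 0 - 27 ≡ 14; y = λ·(16 - 14) - 15 ≡ 26. → (14, 26)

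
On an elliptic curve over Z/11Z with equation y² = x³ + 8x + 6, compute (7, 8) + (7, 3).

O

The two points share x = 7 and their y-coordinates satisfy 8 + 3 ≡ 0 (mod 11), so they are inverses. Their sum is O.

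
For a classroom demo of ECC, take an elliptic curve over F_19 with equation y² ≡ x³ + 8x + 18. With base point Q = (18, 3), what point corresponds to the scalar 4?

Repeated addition: build up to 4Q.
2Q: tangent at (18, 3): λ = (3·18² + 8)/(2·3) ≡ 11/6. 6⁻¹ ≡ 16 (mod 19), so λ ≡ 11·16 ≡ 5.
  x = λ² - 18 - 18 = 25 - 36 ≡ 8; y = λ·(18 - 8) - 3 ≡ 9. → (8, 9)
3Q: (8, 9) + (18, 3). λ = (3 - 9)/(18 - 8) ≡ 13/10 mod 19. 10⁻¹ ≡ 2 (mod 19) since 10·2 = 20 ≡ 1, so λ ≡ 7.
  x = λ² - 8 - 18 = 49 - 26 ≡ 4; y = λ·(8 - 4) - 9 ≡ 0. → (4, 0)
4Q: (4, 0) + (18, 3). λ = (3 - 0)/(18 - 4) ≡ 3/14 mod 19. 14⁻¹ ≡ 15 (mod 19), so λ ≡ 7.
  x = λ² - 4 - 18 = 49 - 22 ≡ 8; y = λ·(4 - 8) - 0 ≡ 10. → (8, 10)

(8, 10)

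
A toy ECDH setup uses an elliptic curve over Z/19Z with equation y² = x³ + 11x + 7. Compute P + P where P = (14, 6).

tangent at (14, 6): λ = (3·14² + 11)/(2·6) ≡ 10/12. 12⁻¹ ≡ 8 (mod 19) since 12·8 = 96 ≡ 1, so λ ≡ 10·8 ≡ 4.
  x = λ² - 14 - 14 = 16 - 28 ≡ 7; y = λ·(14 - 7) - 6 ≡ 3. → (7, 3)

(7, 3)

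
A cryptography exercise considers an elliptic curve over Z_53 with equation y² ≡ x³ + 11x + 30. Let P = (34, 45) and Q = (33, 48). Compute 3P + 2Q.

(8, 10)

First 3P:
Repeated addition: build up to 3P.
2P: tangent at (34, 45): λ = (3·34² + 11)/(2·45) ≡ 34/37. 37⁻¹ ≡ 43 (mod 53), so λ ≡ 34·43 ≡ 31.
  x = λ² - 34 - 34 = 961 - 68 ≡ 45; y = λ·(34 - 45) - 45 ≡ 38. → (45, 38)
3P: (45, 38) + (34, 45). λ = (45 - 38)/(34 - 45) ≡ 7/42 mod 53. 42⁻¹ ≡ 24 (mod 53), so λ ≡ 9.
  x = λ² - 45 - 34 = 81 - 79 ≡ 2; y = λ·(45 - 2) - 38 ≡ 31. → (2, 31)
3P = (2, 31).
Next 2Q:
Repeated addition: build up to 2Q.
2Q: tangent at (33, 48): λ = (3·33² + 11)/(2·48) ≡ 45/43. 43⁻¹ ≡ 37 (mod 53), so λ ≡ 45·37 ≡ 22.
  x = λ² - 33 - 33 = 484 - 66 ≡ 47; y = λ·(33 - 47) - 48 ≡ 15. → (47, 15)
2Q = (47, 15).
Finally 3P + 2Q:
(2, 31) + (47, 15). λ = (15 - 31)/(47 - 2) ≡ 37/45 mod 53. 45⁻¹ ≡ 33 (mod 53) since 45·33 = 1485 ≡ 1, so λ ≡ 2.
  x = λ² - 2 - 47 = 4 - 49 ≡ 8; y = λ·(2 - 8) - 31 ≡ 10. → (8, 10)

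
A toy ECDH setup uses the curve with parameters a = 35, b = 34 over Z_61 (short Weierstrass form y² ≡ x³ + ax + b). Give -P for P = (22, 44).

-(22, 44) = (22, -44 mod 61) = (22, 17).

(22, 17)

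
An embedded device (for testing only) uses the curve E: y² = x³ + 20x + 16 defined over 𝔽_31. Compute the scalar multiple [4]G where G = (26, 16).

(21, 5)

Double-and-add on 4 = (100)₂. Start with G = (26, 16) for the leading 1-bit.
double: tangent at (26, 16): λ = (3·26² + 20)/(2·16) ≡ 2/1. 1⁻¹ ≡ 1 (mod 31), so λ ≡ 2·1 ≡ 2.
  x = λ² - 26 - 26 = 4 - 52 ≡ 14; y = λ·(26 - 14) - 16 ≡ 8. → (14, 8)
double: tangent at (14, 8): λ = (3·14² + 20)/(2·8) ≡ 19/16. 16⁻¹ ≡ 2 (mod 31) since 16·2 = 32 ≡ 1, so λ ≡ 19·2 ≡ 7.
  x = λ² - 14 - 14 = 49 - 28 ≡ 21; y = λ·(14 - 21) - 8 ≡ 5. → (21, 5)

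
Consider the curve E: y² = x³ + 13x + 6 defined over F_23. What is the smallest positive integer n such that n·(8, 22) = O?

3

2P: tangent at (8, 22): λ = (3·8² + 13)/(2·22) ≡ 21/21. 21⁻¹ ≡ 11 (mod 23), so λ ≡ 21·11 ≡ 1.
  x = λ² - 8 - 8 = 1 - 16 ≡ 8; y = λ·(8 - 8) - 22 ≡ 1. → (8, 1)
3P: (8, 1) + (8, 22): same x and y₁ ≡ -y₂, so the sum is O.
3P = O, so the order is 3.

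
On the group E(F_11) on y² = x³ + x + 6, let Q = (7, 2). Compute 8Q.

(10, 2)

Repeated addition: build up to 8Q.
2Q: tangent at (7, 2): λ = (3·7² + 1)/(2·2) ≡ 5/4. 4⁻¹ ≡ 3 (mod 11), so λ ≡ 5·3 ≡ 4.
  x = λ² - 7 - 7 = 16 - 14 ≡ 2; y = λ·(7 - 2) - 2 ≡ 7. → (2, 7)
3Q: (2, 7) + (7, 2). λ = (2 - 7)/(7 - 2) ≡ 6/5 mod 11. 5⁻¹ ≡ 9 (mod 11), so λ ≡ 10.
  x = λ² - 2 - 7 = 100 - 9 ≡ 3; y = λ·(2 - 3) - 7 ≡ 5. → (3, 5)
4Q: (3, 5) + (7, 2). λ = (2 - 5)/(7 - 3) ≡ 8/4 mod 11. 4⁻¹ ≡ 3 (mod 11) since 4·3 = 12 ≡ 1, so λ ≡ 2.
  x = λ² - 3 - 7 = 4 - 10 ≡ 5; y = λ·(3 - 5) - 5 ≡ 2. → (5, 2)
5Q: (5, 2) + (7, 2). λ = (2 - 2)/(7 - 5) ≡ 0/2 mod 11. 2⁻¹ ≡ 6 (mod 11), so λ ≡ 0.
  x = λ² - 5 - 7 = 0 - 12 ≡ 10; y = λ·(5 - 10) - 2 ≡ 9. → (10, 9)
6Q: (10, 9) + (7, 2). λ = (2 - 9)/(7 - 10) ≡ 4/8 mod 11. 8⁻¹ ≡ 7 (mod 11), so λ ≡ 6.
  x = λ² - 10 - 7 = 36 - 17 ≡ 8; y = λ·(10 - 8) - 9 ≡ 3. → (8, 3)
7Q: (8, 3) + (7, 2). λ = (2 - 3)/(7 - 8) ≡ 10/10 mod 11. 10⁻¹ ≡ 10 (mod 11) since 10·10 = 100 ≡ 1, so λ ≡ 1.
  x = λ² - 8 - 7 = 1 - 15 ≡ 8; y = λ·(8 - 8) - 3 ≡ 8. → (8, 8)
8Q: (8, 8) + (7, 2). λ = (2 - 8)/(7 - 8) ≡ 5/10 mod 11. 10⁻¹ ≡ 10 (mod 11), so λ ≡ 6.
  x = λ² - 8 - 7 = 36 - 15 ≡ 10; y = λ·(8 - 10) - 8 ≡ 2. → (10, 2)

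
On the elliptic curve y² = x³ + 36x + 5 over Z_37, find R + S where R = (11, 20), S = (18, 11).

(24, 2)

(11, 20) + (18, 11). λ = (11 - 20)/(18 - 11) ≡ 28/7 mod 37. 7⁻¹ ≡ 16 (mod 37), so λ ≡ 4.
  x = λ² - 11 - 18 = 16 - 29 ≡ 24; y = λ·(11 - 24) - 20 ≡ 2. → (24, 2)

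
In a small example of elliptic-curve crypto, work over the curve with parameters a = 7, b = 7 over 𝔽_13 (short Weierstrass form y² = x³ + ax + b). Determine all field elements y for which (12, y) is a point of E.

5, 8

x³ + 7x + 7 = 1819 ≡ 12 (mod 13).
Square roots of 12 mod 13: 5 and 8 (since 5² = 25 ≡ 12).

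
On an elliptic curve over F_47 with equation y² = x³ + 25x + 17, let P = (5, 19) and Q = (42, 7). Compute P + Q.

(24, 24)

(5, 19) + (42, 7). λ = (7 - 19)/(42 - 5) ≡ 35/37 mod 47. 37⁻¹ ≡ 14 (mod 47), so λ ≡ 20.
  x = λ² - 5 - 42 = 400 - 47 ≡ 24; y = λ·(5 - 24) - 19 ≡ 24. → (24, 24)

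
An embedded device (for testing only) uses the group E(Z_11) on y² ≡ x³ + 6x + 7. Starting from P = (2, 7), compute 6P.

Repeated addition: build up to 6P.
2P: tangent at (2, 7): λ = (3·2² + 6)/(2·7) ≡ 7/3. 3⁻¹ ≡ 4 (mod 11), so λ ≡ 7·4 ≡ 6.
  x = λ² - 2 - 2 = 36 - 4 ≡ 10; y = λ·(2 - 10) - 7 ≡ 0. → (10, 0)
3P: (10, 0) + (2, 7). λ = (7 - 0)/(2 - 10) ≡ 7/3 mod 11. 3⁻¹ ≡ 4 (mod 11) since 3·4 = 12 ≡ 1, so λ ≡ 6.
  x = λ² - 10 - 2 = 36 - 12 ≡ 2; y = λ·(10 - 2) - 0 ≡ 4. → (2, 4)
4P: (2, 4) + (2, 7): same x and y₁ ≡ -y₂, so the sum is O.
5P: O + (2, 7) = (2, 7) (identity).
6P: tangent at (2, 7): λ = (3·2² + 6)/(2·7) ≡ 7/3. 3⁻¹ ≡ 4 (mod 11) since 3·4 = 12 ≡ 1, so λ ≡ 7·4 ≡ 6.
  x = λ² - 2 - 2 = 36 - 4 ≡ 10; y = λ·(2 - 10) - 7 ≡ 0. → (10, 0)

(10, 0)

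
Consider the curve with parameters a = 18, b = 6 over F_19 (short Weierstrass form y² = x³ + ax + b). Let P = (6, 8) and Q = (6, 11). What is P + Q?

The two points share x = 6 and their y-coordinates satisfy 8 + 11 ≡ 0 (mod 19), so they are inverses. Their sum is O.

O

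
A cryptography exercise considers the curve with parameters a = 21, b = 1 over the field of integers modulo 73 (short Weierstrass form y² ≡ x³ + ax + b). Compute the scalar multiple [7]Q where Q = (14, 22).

(25, 23)

Repeated addition: build up to 7Q.
2Q: tangent at (14, 22): λ = (3·14² + 21)/(2·22) ≡ 25/44. 44⁻¹ ≡ 5 (mod 73) since 44·5 = 220 ≡ 1, so λ ≡ 25·5 ≡ 52.
  x = λ² - 14 - 14 = 2704 - 28 ≡ 48; y = λ·(14 - 48) - 22 ≡ 35. → (48, 35)
3Q: (48, 35) + (14, 22). λ = (22 - 35)/(14 - 48) ≡ 60/39 mod 73. 39⁻¹ ≡ 15 (mod 73), so λ ≡ 24.
  x = λ² - 48 - 14 = 576 - 62 ≡ 3; y = λ·(48 - 3) - 35 ≡ 23. → (3, 23)
4Q: (3, 23) + (14, 22). λ = (22 - 23)/(14 - 3) ≡ 72/11 mod 73. 11⁻¹ ≡ 20 (mod 73), so λ ≡ 53.
  x = λ² - 3 - 14 = 2809 - 17 ≡ 18; y = λ·(3 - 18) - 23 ≡ 58. → (18, 58)
5Q: (18, 58) + (14, 22). λ = (22 - 58)/(14 - 18) ≡ 37/69 mod 73. 69⁻¹ ≡ 18 (mod 73), so λ ≡ 9.
  x = λ² - 18 - 14 = 81 - 32 ≡ 49; y = λ·(18 - 49) - 58 ≡ 28. → (49, 28)
6Q: (49, 28) + (14, 22). λ = (22 - 28)/(14 - 49) ≡ 67/38 mod 73. 38⁻¹ ≡ 25 (mod 73) since 38·25 = 950 ≡ 1, so λ ≡ 69.
  x = λ² - 49 - 14 = 4761 - 63 ≡ 26; y = λ·(49 - 26) - 28 ≡ 26. → (26, 26)
7Q: (26, 26) + (14, 22). λ = (22 - 26)/(14 - 26) ≡ 69/61 mod 73. 61⁻¹ ≡ 6 (mod 73), so λ ≡ 49.
  x = λ² - 26 - 14 = 2401 - 40 ≡ 25; y = λ·(26 - 25) - 26 ≡ 23. → (25, 23)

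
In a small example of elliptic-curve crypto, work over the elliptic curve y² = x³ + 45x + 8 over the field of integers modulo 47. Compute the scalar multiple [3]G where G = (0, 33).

Repeated addition: build up to 3G.
2G: tangent at (0, 33): λ = (3·0² + 45)/(2·33) ≡ 45/19. 19⁻¹ ≡ 5 (mod 47) since 19·5 = 95 ≡ 1, so λ ≡ 45·5 ≡ 37.
  x = λ² - 0 - 0 = 1369 - 0 ≡ 6; y = λ·(0 - 6) - 33 ≡ 27. → (6, 27)
3G: (6, 27) + (0, 33). λ = (33 - 27)/(0 - 6) ≡ 6/41 mod 47. 41⁻¹ ≡ 39 (mod 47) since 41·39 = 1599 ≡ 1, so λ ≡ 46.
  x = λ² - 6 - 0 = 2116 - 6 ≡ 42; y = λ·(6 - 42) - 27 ≡ 9. → (42, 9)

(42, 9)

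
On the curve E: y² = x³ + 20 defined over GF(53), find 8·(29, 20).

(30, 34)

Write Q = (29, 20).
Repeated addition: build up to 8Q.
2Q: tangent at (29, 20): λ = (3·29² + 0)/(2·20) ≡ 32/40. 40⁻¹ ≡ 4 (mod 53), so λ ≡ 32·4 ≡ 22.
  x = λ² - 29 - 29 = 484 - 58 ≡ 2; y = λ·(29 - 2) - 20 ≡ 44. → (2, 44)
3Q: (2, 44) + (29, 20). λ = (20 - 44)/(29 - 2) ≡ 29/27 mod 53. 27⁻¹ ≡ 2 (mod 53), so λ ≡ 5.
  x = λ² - 2 - 29 = 25 - 31 ≡ 47; y = λ·(2 - 47) - 44 ≡ 49. → (47, 49)
4Q: (47, 49) + (29, 20). λ = (20 - 49)/(29 - 47) ≡ 24/35 mod 53. 35⁻¹ ≡ 50 (mod 53) since 35·50 = 1750 ≡ 1, so λ ≡ 34.
  x = λ² - 47 - 29 = 1156 - 76 ≡ 20; y = λ·(47 - 20) - 49 ≡ 21. → (20, 21)
5Q: (20, 21) + (29, 20). λ = (20 - 21)/(29 - 20) ≡ 52/9 mod 53. 9⁻¹ ≡ 6 (mod 53), so λ ≡ 47.
  x = λ² - 20 - 29 = 2209 - 49 ≡ 40; y = λ·(20 - 40) - 21 ≡ 46. → (40, 46)
6Q: (40, 46) + (29, 20). λ = (20 - 46)/(29 - 40) ≡ 27/42 mod 53. 42⁻¹ ≡ 24 (mod 53), so λ ≡ 12.
  x = λ² - 40 - 29 = 144 - 69 ≡ 22; y = λ·(40 - 22) - 46 ≡ 11. → (22, 11)
7Q: (22, 11) + (29, 20). λ = (20 - 11)/(29 - 22) ≡ 9/7 mod 53. 7⁻¹ ≡ 38 (mod 53) since 7·38 = 266 ≡ 1, so λ ≡ 24.
  x = λ² - 22 - 29 = 576 - 51 ≡ 48; y = λ·(22 - 48) - 11 ≡ 1. → (48, 1)
8Q: (48, 1) + (29, 20). λ = (20 - 1)/(29 - 48) ≡ 19/34 mod 53. 34⁻¹ ≡ 39 (mod 53) since 34·39 = 1326 ≡ 1, so λ ≡ 52.
  x = λ² - 48 - 29 = 2704 - 77 ≡ 30; y = λ·(48 - 30) - 1 ≡ 34. → (30, 34)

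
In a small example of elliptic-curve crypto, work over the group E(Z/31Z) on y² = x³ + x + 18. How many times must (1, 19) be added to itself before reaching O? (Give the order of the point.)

2P: tangent at (1, 19): λ = (3·1² + 1)/(2·19) ≡ 4/7. 7⁻¹ ≡ 9 (mod 31), so λ ≡ 4·9 ≡ 5.
  x = λ² - 1 - 1 = 25 - 2 ≡ 23; y = λ·(1 - 23) - 19 ≡ 26. → (23, 26)
3P: (23, 26) + (1, 19). λ = (19 - 26)/(1 - 23) ≡ 24/9 mod 31. 9⁻¹ ≡ 7 (mod 31) since 9·7 = 63 ≡ 1, so λ ≡ 13.
  x = λ² - 23 - 1 = 169 - 24 ≡ 21; y = λ·(23 - 21) - 26 ≡ 0. → (21, 0)
4P: (21, 0) + (1, 19). λ = (19 - 0)/(1 - 21) ≡ 19/11 mod 31. 11⁻¹ ≡ 17 (mod 31) since 11·17 = 187 ≡ 1, so λ ≡ 13.
  x = λ² - 21 - 1 = 169 - 22 ≡ 23; y = λ·(21 - 23) - 0 ≡ 5. → (23, 5)
5P: (23, 5) + (1, 19). λ = (19 - 5)/(1 - 23) ≡ 14/9 mod 31. 9⁻¹ ≡ 7 (mod 31) since 9·7 = 63 ≡ 1, so λ ≡ 5.
  x = λ² - 23 - 1 = 25 - 24 ≡ 1; y = λ·(23 - 1) - 5 ≡ 12. → (1, 12)
6P: (1, 12) + (1, 19): same x and y₁ ≡ -y₂, so the sum is O.
6P = O, so the order is 6.

6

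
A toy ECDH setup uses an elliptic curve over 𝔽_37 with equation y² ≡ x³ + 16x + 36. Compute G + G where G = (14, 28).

tangent at (14, 28): λ = (3·14² + 16)/(2·28) ≡ 12/19. 19⁻¹ ≡ 2 (mod 37) since 19·2 = 38 ≡ 1, so λ ≡ 12·2 ≡ 24.
  x = λ² - 14 - 14 = 576 - 28 ≡ 30; y = λ·(14 - 30) - 28 ≡ 32. → (30, 32)

(30, 32)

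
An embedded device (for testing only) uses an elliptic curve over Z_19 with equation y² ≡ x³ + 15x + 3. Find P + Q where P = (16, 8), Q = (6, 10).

(16, 8) + (6, 10). λ = (10 - 8)/(6 - 16) ≡ 2/9 mod 19. 9⁻¹ ≡ 17 (mod 19), so λ ≡ 15.
  x = λ² - 16 - 6 = 225 - 22 ≡ 13; y = λ·(16 - 13) - 8 ≡ 18. → (13, 18)

(13, 18)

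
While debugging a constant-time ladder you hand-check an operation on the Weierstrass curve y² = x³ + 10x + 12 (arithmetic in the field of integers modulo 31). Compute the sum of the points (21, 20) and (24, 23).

(21, 20) + (24, 23). λ = (23 - 20)/(24 - 21) ≡ 3/3 mod 31. 3⁻¹ ≡ 21 (mod 31), so λ ≡ 1.
  x = λ² - 21 - 24 = 1 - 45 ≡ 18; y = λ·(21 - 18) - 20 ≡ 14. → (18, 14)

(18, 14)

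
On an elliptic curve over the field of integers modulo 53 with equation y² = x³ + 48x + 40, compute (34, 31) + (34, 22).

The two points share x = 34 and their y-coordinates satisfy 31 + 22 ≡ 0 (mod 53), so they are inverses. Their sum is ∞.

O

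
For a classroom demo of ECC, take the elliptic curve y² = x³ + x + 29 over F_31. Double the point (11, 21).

(29, 9)

tangent at (11, 21): λ = (3·11² + 1)/(2·21) ≡ 23/11. 11⁻¹ ≡ 17 (mod 31), so λ ≡ 23·17 ≡ 19.
  x = λ² - 11 - 11 = 361 - 22 ≡ 29; y = λ·(11 - 29) - 21 ≡ 9. → (29, 9)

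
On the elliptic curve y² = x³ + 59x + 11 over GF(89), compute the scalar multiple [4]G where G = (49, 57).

(21, 3)

Double-and-add on 4 = (100)₂. Start with G = (49, 57) for the leading 1-bit.
double: tangent at (49, 57): λ = (3·49² + 59)/(2·57) ≡ 53/25. 25⁻¹ ≡ 57 (mod 89), so λ ≡ 53·57 ≡ 84.
  x = λ² - 49 - 49 = 7056 - 98 ≡ 16; y = λ·(49 - 16) - 57 ≡ 45. → (16, 45)
double: tangent at (16, 45): λ = (3·16² + 59)/(2·45) ≡ 26/1. 1⁻¹ ≡ 1 (mod 89) since 1·1 = 1 ≡ 1, so λ ≡ 26·1 ≡ 26.
  x = λ² - 16 - 16 = 676 - 32 ≡ 21; y = λ·(16 - 21) - 45 ≡ 3. → (21, 3)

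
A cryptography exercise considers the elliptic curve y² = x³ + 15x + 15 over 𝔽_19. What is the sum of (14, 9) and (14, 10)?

O

The two points share x = 14 and their y-coordinates satisfy 9 + 10 ≡ 0 (mod 19), so they are inverses. Their sum is the point at infinity.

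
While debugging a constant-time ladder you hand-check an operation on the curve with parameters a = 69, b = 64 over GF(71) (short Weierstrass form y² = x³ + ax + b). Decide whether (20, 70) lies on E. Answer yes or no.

y² = 70² ≡ 1; x³ + 69x + 64 = 9444 ≡ 1 (mod 71). 1 = 1.

yes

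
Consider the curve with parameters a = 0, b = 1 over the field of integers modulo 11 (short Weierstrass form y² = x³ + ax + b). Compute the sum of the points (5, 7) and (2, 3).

(7, 5)

(5, 7) + (2, 3). λ = (3 - 7)/(2 - 5) ≡ 7/8 mod 11. 8⁻¹ ≡ 7 (mod 11), so λ ≡ 5.
  x = λ² - 5 - 2 = 25 - 7 ≡ 7; y = λ·(5 - 7) - 7 ≡ 5. → (7, 5)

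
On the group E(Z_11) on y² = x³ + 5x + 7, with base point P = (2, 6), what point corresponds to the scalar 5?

Double-and-add on 5 = (101)₂. Start with P = (2, 6) for the leading 1-bit.
double: tangent at (2, 6): λ = (3·2² + 5)/(2·6) ≡ 6/1. 1⁻¹ ≡ 1 (mod 11), so λ ≡ 6·1 ≡ 6.
  x = λ² - 2 - 2 = 36 - 4 ≡ 10; y = λ·(2 - 10) - 6 ≡ 1. → (10, 1)
double: tangent at (10, 1): λ = (3·10² + 5)/(2·1) ≡ 8/2. 2⁻¹ ≡ 6 (mod 11), so λ ≡ 8·6 ≡ 4.
  x = λ² - 10 - 10 = 16 - 20 ≡ 7; y = λ·(10 - 7) - 1 ≡ 0. → (7, 0)
add P: (7, 0) + (2, 6). λ = (6 - 0)/(2 - 7) ≡ 6/6 mod 11. 6⁻¹ ≡ 2 (mod 11), so λ ≡ 1.
  x = λ² - 7 - 2 = 1 - 9 ≡ 3; y = λ·(7 - 3) - 0 ≡ 4. → (3, 4)

(3, 4)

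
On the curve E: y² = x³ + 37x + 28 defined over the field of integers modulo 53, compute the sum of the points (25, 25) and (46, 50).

(25, 28)

(25, 25) + (46, 50). λ = (50 - 25)/(46 - 25) ≡ 25/21 mod 53. 21⁻¹ ≡ 48 (mod 53), so λ ≡ 34.
  x = λ² - 25 - 46 = 1156 - 71 ≡ 25; y = λ·(25 - 25) - 25 ≡ 28. → (25, 28)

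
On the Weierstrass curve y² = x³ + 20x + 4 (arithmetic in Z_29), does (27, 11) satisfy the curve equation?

no

y² = 11² ≡ 5; x³ + 20x + 4 = 20227 ≡ 14 (mod 29). 5 ≠ 14.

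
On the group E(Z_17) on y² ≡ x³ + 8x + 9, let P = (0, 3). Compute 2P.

(15, 11)

tangent at (0, 3): λ = (3·0² + 8)/(2·3) ≡ 8/6. 6⁻¹ ≡ 3 (mod 17), so λ ≡ 8·3 ≡ 7.
  x = λ² - 0 - 0 = 49 - 0 ≡ 15; y = λ·(0 - 15) - 3 ≡ 11. → (15, 11)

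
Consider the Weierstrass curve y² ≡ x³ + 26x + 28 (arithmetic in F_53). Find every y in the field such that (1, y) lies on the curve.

x³ + 26x + 28 = 55 ≡ 2 (mod 53).
2 is a non-residue mod 53; no y exists.

none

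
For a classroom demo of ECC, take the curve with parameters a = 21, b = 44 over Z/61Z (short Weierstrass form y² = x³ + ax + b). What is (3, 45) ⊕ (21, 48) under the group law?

(15, 14)

(3, 45) + (21, 48). λ = (48 - 45)/(21 - 3) ≡ 3/18 mod 61. 18⁻¹ ≡ 17 (mod 61), so λ ≡ 51.
  x = λ² - 3 - 21 = 2601 - 24 ≡ 15; y = λ·(3 - 15) - 45 ≡ 14. → (15, 14)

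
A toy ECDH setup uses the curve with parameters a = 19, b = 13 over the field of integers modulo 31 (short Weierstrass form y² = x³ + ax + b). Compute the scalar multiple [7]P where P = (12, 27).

(12, 27)

Double-and-add on 7 = (111)₂. Start with P = (12, 27) for the leading 1-bit.
double: tangent at (12, 27): λ = (3·12² + 19)/(2·27) ≡ 17/23. 23⁻¹ ≡ 27 (mod 31) since 23·27 = 621 ≡ 1, so λ ≡ 17·27 ≡ 25.
  x = λ² - 12 - 12 = 625 - 24 ≡ 12; y = λ·(12 - 12) - 27 ≡ 4. → (12, 4)
add P: (12, 4) + (12, 27): same x and y₁ ≡ -y₂, so the sum is 𝒪.
double: 𝒪 + 𝒪 = 𝒪 (identity).
add P: 𝒪 + (12, 27) = (12, 27) (identity).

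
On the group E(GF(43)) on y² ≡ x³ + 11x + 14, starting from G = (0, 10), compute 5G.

Repeated addition: build up to 5G.
2G: tangent at (0, 10): λ = (3·0² + 11)/(2·10) ≡ 11/20. 20⁻¹ ≡ 28 (mod 43), so λ ≡ 11·28 ≡ 7.
  x = λ² - 0 - 0 = 49 - 0 ≡ 6; y = λ·(0 - 6) - 10 ≡ 34. → (6, 34)
3G: (6, 34) + (0, 10). λ = (10 - 34)/(0 - 6) ≡ 19/37 mod 43. 37⁻¹ ≡ 7 (mod 43), so λ ≡ 4.
  x = λ² - 6 - 0 = 16 - 6 ≡ 10; y = λ·(6 - 10) - 34 ≡ 36. → (10, 36)
4G: (10, 36) + (0, 10). λ = (10 - 36)/(0 - 10) ≡ 17/33 mod 43. 33⁻¹ ≡ 30 (mod 43), so λ ≡ 37.
  x = λ² - 10 - 0 = 1369 - 10 ≡ 26; y = λ·(10 - 26) - 36 ≡ 17. → (26, 17)
5G: (26, 17) + (0, 10). λ = (10 - 17)/(0 - 26) ≡ 36/17 mod 43. 17⁻¹ ≡ 38 (mod 43), so λ ≡ 35.
  x = λ² - 26 - 0 = 1225 - 26 ≡ 38; y = λ·(26 - 38) - 17 ≡ 36. → (38, 36)

(38, 36)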